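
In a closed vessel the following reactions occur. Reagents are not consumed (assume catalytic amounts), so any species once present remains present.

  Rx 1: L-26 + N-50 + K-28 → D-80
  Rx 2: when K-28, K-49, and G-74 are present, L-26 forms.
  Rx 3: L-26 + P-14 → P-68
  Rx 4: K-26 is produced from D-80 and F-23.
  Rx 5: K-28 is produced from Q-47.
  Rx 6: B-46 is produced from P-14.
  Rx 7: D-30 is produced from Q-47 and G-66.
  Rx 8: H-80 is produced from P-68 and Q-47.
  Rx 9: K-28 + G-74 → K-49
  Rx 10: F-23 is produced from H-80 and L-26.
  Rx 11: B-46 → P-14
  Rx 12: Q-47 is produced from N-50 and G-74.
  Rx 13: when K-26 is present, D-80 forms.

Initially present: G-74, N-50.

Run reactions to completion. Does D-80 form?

Yes

N-50 and G-74 present → Q-47 forms (Rx 12).
Q-47 present → K-28 forms (Rx 5).
K-28 and G-74 present → K-49 forms (Rx 9).
K-28, K-49, and G-74 present → L-26 forms (Rx 2).
L-26, N-50, and K-28 present → D-80 forms (Rx 1).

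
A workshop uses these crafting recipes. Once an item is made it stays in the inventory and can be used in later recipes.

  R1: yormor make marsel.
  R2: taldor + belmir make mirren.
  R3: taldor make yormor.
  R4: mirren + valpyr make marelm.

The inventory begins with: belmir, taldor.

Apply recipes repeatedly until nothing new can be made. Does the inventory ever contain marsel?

taldor → yormor (R3).
yormor → marsel (R1).

Yes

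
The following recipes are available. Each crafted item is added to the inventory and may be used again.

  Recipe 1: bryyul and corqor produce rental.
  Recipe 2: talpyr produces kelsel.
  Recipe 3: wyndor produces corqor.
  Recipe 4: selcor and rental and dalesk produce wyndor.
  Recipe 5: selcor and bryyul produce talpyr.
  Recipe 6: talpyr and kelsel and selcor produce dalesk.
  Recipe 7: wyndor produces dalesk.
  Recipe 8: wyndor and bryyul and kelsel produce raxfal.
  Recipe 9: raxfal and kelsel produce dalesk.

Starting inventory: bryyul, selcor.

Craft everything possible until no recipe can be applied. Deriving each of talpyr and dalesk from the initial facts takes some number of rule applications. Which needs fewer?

talpyr

talpyr: selcor and bryyul → talpyr (Recipe 5). [1 rule application]
dalesk: Using Recipe 5, selcor and bryyul make talpyr. talpyr → kelsel (Recipe 2). talpyr and kelsel and selcor → dalesk (Recipe 6). [3 rule applications]
talpyr needs fewer.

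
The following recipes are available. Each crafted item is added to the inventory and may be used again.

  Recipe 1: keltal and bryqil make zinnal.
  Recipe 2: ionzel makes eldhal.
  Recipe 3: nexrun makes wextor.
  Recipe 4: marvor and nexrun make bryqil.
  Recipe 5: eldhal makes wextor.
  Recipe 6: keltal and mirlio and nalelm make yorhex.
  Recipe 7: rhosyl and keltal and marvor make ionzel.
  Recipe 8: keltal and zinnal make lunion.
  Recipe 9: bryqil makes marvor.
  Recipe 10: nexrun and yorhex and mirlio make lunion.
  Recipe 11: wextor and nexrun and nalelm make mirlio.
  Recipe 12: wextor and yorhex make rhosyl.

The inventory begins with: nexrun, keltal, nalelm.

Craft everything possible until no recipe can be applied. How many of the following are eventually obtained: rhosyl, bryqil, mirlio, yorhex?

nexrun → wextor (Recipe 3).
Using Recipe 11, wextor, nexrun, and nalelm make mirlio.
Using Recipe 6, keltal, mirlio, and nalelm make yorhex.
Using Recipe 12, wextor and yorhex make rhosyl.
rhosyl: reached.
bryqil would need marvor and nexrun (Recipe 4), but marvor is never obtained.
mirlio: reached.
yorhex: reached.
Reached: rhosyl, mirlio, and yorhex — 3 of the 4.

3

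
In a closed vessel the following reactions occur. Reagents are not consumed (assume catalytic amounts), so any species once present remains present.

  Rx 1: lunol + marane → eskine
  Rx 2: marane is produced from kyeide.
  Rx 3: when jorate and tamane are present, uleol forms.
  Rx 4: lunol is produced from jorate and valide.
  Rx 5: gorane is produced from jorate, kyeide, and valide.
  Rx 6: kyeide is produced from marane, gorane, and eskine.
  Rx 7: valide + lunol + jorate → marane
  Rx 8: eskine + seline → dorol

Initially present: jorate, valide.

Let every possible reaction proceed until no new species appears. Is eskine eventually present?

Yes

jorate and valide present → lunol forms (Rx 4).
valide, lunol, and jorate present → marane forms (Rx 7).
lunol and marane present → eskine forms (Rx 1).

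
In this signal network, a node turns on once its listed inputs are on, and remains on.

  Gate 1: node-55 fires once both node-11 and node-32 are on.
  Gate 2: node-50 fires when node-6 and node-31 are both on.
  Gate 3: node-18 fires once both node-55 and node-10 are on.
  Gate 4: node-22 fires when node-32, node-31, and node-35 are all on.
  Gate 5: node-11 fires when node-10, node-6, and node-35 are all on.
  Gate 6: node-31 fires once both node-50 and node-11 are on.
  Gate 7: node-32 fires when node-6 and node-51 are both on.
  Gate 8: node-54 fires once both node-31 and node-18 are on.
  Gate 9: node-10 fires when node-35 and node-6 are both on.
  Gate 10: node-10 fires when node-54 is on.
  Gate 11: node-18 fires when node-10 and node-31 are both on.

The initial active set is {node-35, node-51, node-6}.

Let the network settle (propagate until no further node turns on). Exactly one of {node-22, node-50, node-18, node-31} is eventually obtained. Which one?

node-18

Gate 7: node-6 and node-51 on → node-32 on.
Gate 9: node-35 and node-6 on → node-10 on.
Gate 5: node-10, node-6, and node-35 on → node-11 on.
node-11 and node-32 are on, so node-55 fires (Gate 1).
Gate 3: node-55 and node-10 on → node-18 on.
node-22 would need node-32, node-31, and node-35 (Gate 4), but node-31 never turns on. node-50 would need node-6 and node-31 (Gate 2), but node-31 never turns on. node-31 would need node-50 and node-11 (Gate 6), but node-50 never turns on.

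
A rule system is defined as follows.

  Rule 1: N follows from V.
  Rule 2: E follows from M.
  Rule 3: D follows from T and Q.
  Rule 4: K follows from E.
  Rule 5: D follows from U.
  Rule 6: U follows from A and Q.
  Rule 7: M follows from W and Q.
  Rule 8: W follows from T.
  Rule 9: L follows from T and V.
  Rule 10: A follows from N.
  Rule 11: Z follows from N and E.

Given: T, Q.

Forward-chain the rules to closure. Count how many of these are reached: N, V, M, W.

T holds, so W follows (Rule 8).
From W and Q, Rule 7 gives M.
N would need V (Rule 1), but V is never established.
No rule produces V, and it is not given.
M: reached.
W: reached.
Reached: M and W — 2 of the 4.

2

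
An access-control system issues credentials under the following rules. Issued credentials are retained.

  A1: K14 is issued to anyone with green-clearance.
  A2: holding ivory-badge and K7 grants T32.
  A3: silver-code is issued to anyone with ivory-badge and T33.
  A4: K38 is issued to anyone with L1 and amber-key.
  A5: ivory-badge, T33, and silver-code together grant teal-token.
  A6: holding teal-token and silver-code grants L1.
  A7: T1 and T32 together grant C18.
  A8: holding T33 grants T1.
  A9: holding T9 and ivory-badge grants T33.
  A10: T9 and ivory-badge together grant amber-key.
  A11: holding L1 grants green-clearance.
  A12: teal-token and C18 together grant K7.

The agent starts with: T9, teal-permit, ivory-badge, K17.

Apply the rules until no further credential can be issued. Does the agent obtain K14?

Holding T9 and ivory-badge grants T33 (A9).
Holding ivory-badge and T33 grants silver-code (A3).
Holding ivory-badge, T33, and silver-code grants teal-token (A5).
Holding teal-token and silver-code grants L1 (A6).
Holding L1 grants green-clearance (A11).
Holding green-clearance grants K14 (A1).

Yes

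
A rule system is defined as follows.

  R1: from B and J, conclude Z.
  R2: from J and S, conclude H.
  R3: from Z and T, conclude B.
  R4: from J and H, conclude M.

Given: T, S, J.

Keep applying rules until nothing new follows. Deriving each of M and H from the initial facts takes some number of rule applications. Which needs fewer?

H: J and S hold, so H follows (R2). [1 rule application]
M: From J and S, R2 gives H. From J and H, R4 gives M. [2 rule applications]
H needs fewer.

H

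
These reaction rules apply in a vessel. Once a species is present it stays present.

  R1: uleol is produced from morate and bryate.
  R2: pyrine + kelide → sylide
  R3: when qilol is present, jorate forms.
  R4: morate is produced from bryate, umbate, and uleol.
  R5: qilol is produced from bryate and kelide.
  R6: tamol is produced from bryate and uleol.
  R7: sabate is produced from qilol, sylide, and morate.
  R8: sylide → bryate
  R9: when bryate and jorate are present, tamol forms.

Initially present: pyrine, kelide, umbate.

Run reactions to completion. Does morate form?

No

morate would need bryate, umbate, and uleol (R4), but uleol never forms.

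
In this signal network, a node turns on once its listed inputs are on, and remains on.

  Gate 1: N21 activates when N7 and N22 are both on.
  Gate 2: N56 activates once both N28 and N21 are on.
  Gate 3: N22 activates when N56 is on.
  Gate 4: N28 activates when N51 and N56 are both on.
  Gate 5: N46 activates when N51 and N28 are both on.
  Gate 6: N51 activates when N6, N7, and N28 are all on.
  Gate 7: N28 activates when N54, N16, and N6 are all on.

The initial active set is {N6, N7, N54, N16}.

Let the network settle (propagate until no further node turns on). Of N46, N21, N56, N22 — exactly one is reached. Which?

N46

Gate 7: N54, N16, and N6 on → N28 on.
N6, N7, and N28 are on, so N51 activates (Gate 6).
Gate 5: N51 and N28 on → N46 on.
N21 would need N7 and N22 (Gate 1), but N22 never turns on. N56 would need N28 and N21 (Gate 2), but N21 never turns on. N22 would need N56 (Gate 3), but N56 never turns on.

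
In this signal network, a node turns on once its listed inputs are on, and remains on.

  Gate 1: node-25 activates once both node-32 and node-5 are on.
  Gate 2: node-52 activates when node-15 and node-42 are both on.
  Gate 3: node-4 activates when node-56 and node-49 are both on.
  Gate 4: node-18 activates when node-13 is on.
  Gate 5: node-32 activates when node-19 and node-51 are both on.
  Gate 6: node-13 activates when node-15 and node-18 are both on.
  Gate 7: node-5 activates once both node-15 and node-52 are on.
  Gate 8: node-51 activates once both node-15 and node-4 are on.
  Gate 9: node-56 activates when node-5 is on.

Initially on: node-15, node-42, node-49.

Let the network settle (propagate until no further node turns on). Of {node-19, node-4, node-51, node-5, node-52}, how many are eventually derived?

4

node-15 and node-42 are on, so node-52 activates (Gate 2).
node-15 and node-52 are on, so node-5 activates (Gate 7).
node-5 is on, so node-56 activates (Gate 9).
Gate 3: node-56 and node-49 on → node-4 on.
node-15 and node-4 are on, so node-51 activates (Gate 8).
No rule produces node-19, and it is not given.
node-4: reached.
node-51: reached.
node-5: reached.
node-52: reached.
Reached: node-4, node-51, node-5, and node-52 — 4 of the 5.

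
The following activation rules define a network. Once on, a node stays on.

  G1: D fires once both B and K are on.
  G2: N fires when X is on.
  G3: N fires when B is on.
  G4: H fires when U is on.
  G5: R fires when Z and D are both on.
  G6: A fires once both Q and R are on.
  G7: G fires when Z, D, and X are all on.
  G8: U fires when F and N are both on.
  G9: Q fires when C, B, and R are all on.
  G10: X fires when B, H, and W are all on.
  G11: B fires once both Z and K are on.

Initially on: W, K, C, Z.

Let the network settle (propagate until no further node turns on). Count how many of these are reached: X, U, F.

X would need B, H, and W (G10), but H never turns on.
U would need F and N (G8), but F never turns on.
No rule produces F, and it is not given.
None of the 3 are reached.

0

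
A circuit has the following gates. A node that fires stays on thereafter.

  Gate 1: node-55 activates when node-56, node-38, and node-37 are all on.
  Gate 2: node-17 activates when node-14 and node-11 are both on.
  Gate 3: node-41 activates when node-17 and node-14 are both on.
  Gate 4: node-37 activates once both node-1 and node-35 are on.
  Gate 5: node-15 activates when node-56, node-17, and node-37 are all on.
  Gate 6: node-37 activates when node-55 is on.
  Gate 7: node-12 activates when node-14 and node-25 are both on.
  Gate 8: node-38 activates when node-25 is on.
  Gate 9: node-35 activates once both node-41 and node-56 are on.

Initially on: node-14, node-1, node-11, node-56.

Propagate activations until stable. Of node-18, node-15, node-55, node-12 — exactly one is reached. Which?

node-15

node-14 and node-11 are on, so node-17 activates (Gate 2).
node-17 and node-14 are on, so node-41 activates (Gate 3).
Gate 9: node-41 and node-56 on → node-35 on.
Gate 4: node-1 and node-35 on → node-37 on.
Gate 5: node-56, node-17, and node-37 on → node-15 on.
No rule produces node-18, and it is not given. node-12 would need node-14 and node-25 (Gate 7), but node-25 never turns on. node-55 would need node-56, node-38, and node-37 (Gate 1), but node-38 never turns on.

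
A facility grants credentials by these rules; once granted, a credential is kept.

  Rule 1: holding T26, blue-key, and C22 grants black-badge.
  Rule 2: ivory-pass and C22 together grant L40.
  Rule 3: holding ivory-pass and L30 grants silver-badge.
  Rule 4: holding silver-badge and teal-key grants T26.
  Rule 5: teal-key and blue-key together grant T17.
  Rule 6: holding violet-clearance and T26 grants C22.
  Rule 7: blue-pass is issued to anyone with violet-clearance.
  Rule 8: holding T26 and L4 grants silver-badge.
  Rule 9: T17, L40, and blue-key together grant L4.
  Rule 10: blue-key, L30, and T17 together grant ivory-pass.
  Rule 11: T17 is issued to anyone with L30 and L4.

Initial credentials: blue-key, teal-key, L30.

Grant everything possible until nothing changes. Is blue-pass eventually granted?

blue-pass would need violet-clearance (Rule 7), but violet-clearance is never granted.

No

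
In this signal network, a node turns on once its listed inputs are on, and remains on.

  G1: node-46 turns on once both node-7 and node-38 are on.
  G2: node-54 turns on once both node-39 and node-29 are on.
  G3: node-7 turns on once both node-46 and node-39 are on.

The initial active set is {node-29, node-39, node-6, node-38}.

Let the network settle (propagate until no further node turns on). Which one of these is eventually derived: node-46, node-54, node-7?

node-39 and node-29 are on, so node-54 turns on (G2).
node-7 would need node-46 and node-39 (G3), but node-46 never turns on. node-46 would need node-7 and node-38 (G1), but node-7 never turns on.

node-54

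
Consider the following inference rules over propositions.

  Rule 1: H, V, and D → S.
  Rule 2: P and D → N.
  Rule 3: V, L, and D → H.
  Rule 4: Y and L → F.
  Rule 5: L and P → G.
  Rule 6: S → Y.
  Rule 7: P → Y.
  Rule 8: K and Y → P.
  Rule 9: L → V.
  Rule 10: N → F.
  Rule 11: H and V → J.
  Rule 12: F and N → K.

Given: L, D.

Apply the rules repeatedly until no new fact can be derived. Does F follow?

From L, Rule 9 gives V.
V, L, and D hold, so H follows (Rule 3).
H, V, and D hold, so S follows (Rule 1).
S holds, so Y follows (Rule 6).
Y and L hold, so F follows (Rule 4).

Yes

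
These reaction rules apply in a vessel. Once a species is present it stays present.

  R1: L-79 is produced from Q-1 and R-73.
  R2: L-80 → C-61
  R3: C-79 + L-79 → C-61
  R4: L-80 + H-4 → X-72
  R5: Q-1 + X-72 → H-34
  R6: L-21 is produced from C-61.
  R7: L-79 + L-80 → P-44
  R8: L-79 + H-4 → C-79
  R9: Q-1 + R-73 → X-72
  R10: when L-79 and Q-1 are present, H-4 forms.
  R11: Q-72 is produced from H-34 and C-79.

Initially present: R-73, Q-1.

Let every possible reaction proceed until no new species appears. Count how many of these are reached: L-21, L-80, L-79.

2

Q-1 and R-73 present → L-79 forms (R1).
L-79 and Q-1 present → H-4 forms (R10).
L-79 and H-4 present → C-79 forms (R8).
C-79 and L-79 present → C-61 forms (R3).
C-61 present → L-21 forms (R6).
L-21: reached.
No rule produces L-80, and it is not given.
L-79: reached.
Reached: L-21 and L-79 — 2 of the 3.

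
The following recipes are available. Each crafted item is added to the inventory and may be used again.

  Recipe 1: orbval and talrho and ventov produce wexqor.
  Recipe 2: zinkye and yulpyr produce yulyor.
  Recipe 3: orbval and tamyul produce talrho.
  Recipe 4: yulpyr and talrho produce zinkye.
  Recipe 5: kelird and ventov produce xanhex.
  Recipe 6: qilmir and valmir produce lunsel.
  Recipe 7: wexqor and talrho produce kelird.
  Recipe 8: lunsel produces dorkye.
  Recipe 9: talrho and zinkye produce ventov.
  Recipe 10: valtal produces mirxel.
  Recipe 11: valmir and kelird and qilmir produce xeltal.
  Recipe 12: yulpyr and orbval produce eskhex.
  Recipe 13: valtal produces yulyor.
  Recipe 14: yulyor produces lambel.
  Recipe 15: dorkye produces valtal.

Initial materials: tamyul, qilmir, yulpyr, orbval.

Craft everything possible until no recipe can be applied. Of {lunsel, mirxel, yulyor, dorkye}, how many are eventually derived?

1

orbval and tamyul → talrho (Recipe 3).
yulpyr and talrho → zinkye (Recipe 4).
Using Recipe 2, zinkye and yulpyr make yulyor.
lunsel would need qilmir and valmir (Recipe 6), but valmir is never obtained.
mirxel would need valtal (Recipe 10), but valtal is never obtained.
yulyor: reached.
dorkye would need lunsel (Recipe 8), but lunsel is never obtained.
Reached: yulyor — 1 of the 4.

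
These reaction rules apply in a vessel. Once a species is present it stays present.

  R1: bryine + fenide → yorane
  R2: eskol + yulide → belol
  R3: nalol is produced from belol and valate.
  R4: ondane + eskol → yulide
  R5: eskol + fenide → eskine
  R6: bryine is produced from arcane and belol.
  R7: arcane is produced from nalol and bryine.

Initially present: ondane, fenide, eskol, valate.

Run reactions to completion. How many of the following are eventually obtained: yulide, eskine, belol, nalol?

4

ondane and eskol present → yulide forms (R4).
eskol and fenide present → eskine forms (R5).
eskol and yulide present → belol forms (R2).
belol and valate present → nalol forms (R3).
yulide: reached.
eskine: reached.
belol: reached.
nalol: reached.
All 4 are reached.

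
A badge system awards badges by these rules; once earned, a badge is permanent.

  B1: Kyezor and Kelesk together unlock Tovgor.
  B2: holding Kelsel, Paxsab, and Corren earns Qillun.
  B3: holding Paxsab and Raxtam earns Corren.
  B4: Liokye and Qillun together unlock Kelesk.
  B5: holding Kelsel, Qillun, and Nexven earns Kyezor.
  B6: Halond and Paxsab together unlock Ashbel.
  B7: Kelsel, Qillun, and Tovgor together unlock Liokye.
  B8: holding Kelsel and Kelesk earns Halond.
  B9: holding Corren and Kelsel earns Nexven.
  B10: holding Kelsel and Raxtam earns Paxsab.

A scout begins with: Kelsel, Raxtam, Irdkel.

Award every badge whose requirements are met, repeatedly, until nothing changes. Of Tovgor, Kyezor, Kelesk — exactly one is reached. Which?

With Kelsel and Raxtam, Paxsab is earned (B10).
With Paxsab and Raxtam, Corren is earned (B3).
With Kelsel, Paxsab, and Corren, Qillun is earned (B2).
With Corren and Kelsel, Nexven is earned (B9).
With Kelsel, Qillun, and Nexven, Kyezor is earned (B5).
Kelesk would need Liokye and Qillun (B4), but Liokye is never earned. Tovgor would need Kyezor and Kelesk (B1), but Kelesk is never earned.

Kyezor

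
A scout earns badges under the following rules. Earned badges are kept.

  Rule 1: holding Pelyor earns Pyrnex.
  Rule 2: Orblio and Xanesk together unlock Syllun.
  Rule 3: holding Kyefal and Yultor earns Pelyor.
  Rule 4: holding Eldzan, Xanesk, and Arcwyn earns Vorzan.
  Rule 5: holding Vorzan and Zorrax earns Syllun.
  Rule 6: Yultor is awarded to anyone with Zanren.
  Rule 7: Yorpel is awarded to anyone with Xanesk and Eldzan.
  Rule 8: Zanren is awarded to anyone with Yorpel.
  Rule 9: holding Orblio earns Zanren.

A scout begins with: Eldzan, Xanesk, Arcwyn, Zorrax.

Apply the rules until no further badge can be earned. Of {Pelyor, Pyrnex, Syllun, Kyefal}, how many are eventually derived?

1

With Eldzan, Xanesk, and Arcwyn, Vorzan is earned (Rule 4).
With Vorzan and Zorrax, Syllun is earned (Rule 5).
Pelyor would need Kyefal and Yultor (Rule 3), but Kyefal is never earned.
Pyrnex would need Pelyor (Rule 1), but Pelyor is never earned.
Syllun: reached.
No rule produces Kyefal, and it is not given.
Reached: Syllun — 1 of the 4.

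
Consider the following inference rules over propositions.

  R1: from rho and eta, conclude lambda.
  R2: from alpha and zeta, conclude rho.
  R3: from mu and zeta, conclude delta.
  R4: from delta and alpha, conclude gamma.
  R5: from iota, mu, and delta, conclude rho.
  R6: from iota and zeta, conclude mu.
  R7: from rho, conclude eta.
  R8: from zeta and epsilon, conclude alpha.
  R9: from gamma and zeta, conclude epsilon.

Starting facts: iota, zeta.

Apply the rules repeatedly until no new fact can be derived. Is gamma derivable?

gamma would need delta and alpha (R4), but alpha is never established.

No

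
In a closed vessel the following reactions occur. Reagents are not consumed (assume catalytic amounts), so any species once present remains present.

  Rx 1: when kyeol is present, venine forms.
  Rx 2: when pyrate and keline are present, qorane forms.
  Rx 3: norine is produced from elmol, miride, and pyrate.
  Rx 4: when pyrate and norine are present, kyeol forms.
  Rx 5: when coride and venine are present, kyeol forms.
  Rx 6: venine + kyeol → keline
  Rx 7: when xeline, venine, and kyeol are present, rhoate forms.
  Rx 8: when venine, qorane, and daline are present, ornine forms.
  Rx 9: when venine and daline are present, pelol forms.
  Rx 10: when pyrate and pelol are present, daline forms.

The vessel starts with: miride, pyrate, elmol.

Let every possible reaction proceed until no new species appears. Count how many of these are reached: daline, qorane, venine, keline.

elmol, miride, and pyrate present → norine forms (Rx 3).
pyrate and norine present → kyeol forms (Rx 4).
kyeol present → venine forms (Rx 1).
venine and kyeol present → keline forms (Rx 6).
pyrate and keline present → qorane forms (Rx 2).
daline would need pyrate and pelol (Rx 10), but pelol never forms.
qorane: reached.
venine: reached.
keline: reached.
Reached: qorane, venine, and keline — 3 of the 4.

3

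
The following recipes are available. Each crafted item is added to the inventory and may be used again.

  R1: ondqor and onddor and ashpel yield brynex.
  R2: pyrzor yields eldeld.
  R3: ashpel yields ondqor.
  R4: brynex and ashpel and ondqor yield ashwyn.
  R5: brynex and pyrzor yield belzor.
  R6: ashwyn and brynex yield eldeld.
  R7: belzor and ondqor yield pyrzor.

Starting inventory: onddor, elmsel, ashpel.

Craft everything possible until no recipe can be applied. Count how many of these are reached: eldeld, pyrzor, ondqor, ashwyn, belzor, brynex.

4

ashpel → ondqor (R3).
Using R1, ondqor, onddor, and ashpel make brynex.
Using R4, brynex, ashpel, and ondqor make ashwyn.
ashwyn and brynex → eldeld (R6).
eldeld: reached.
pyrzor would need belzor and ondqor (R7), but belzor is never obtained.
ondqor: reached.
ashwyn: reached.
belzor would need brynex and pyrzor (R5), but pyrzor is never obtained.
brynex: reached.
Reached: eldeld, ondqor, ashwyn, and brynex — 4 of the 6.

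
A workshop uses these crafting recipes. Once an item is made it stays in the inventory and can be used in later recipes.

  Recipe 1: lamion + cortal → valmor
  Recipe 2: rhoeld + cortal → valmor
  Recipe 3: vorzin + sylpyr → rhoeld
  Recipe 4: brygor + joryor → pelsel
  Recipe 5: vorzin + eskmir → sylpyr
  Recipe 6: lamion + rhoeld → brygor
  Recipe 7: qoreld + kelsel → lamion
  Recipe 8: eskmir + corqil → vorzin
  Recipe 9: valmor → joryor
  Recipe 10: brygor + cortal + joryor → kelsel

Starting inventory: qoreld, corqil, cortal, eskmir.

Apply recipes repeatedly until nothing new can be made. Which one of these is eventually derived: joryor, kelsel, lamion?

Using Recipe 8, eskmir and corqil make vorzin.
Using Recipe 5, vorzin and eskmir make sylpyr.
vorzin + sylpyr → rhoeld (Recipe 3).
rhoeld + cortal → valmor (Recipe 2).
Using Recipe 9, valmor makes joryor.
lamion would need qoreld and kelsel (Recipe 7), but kelsel is never obtained. kelsel would need brygor, cortal, and joryor (Recipe 10), but brygor is never obtained.

joryor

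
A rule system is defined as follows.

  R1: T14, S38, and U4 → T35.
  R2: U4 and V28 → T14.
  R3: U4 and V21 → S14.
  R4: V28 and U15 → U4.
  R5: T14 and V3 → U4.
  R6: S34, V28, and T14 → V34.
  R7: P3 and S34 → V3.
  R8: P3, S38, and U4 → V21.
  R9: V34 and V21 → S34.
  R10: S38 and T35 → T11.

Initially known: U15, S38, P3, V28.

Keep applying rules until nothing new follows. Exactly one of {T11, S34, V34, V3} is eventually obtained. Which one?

T11

From V28 and U15, R4 gives U4.
U4 and V28 hold, so T14 follows (R2).
T14, S38, and U4 hold, so T35 follows (R1).
S38 and T35 hold, so T11 follows (R10).
V34 would need S34, V28, and T14 (R6), but S34 is never established. S34 would need V34 and V21 (R9), but V34 is never established. V3 would need P3 and S34 (R7), but S34 is never established.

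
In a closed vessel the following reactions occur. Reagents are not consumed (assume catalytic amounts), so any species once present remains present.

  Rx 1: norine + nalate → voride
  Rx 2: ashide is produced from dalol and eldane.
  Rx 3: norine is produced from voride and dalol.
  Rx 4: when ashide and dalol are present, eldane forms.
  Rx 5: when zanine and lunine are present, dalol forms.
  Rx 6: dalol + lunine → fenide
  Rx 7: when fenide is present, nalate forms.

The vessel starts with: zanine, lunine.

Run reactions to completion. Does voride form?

voride would need norine and nalate (Rx 1), but norine never forms.

No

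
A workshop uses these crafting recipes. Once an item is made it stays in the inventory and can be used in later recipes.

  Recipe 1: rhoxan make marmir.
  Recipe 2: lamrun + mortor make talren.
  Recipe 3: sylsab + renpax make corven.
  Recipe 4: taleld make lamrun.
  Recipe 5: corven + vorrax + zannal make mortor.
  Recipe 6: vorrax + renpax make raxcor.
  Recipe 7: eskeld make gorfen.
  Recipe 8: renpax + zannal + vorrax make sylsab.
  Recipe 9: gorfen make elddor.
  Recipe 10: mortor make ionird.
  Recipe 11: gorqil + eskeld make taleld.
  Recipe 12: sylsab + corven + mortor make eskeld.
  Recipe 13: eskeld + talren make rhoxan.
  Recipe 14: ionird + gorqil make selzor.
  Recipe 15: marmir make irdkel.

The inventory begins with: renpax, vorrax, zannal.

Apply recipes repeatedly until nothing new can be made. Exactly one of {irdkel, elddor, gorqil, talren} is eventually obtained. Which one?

renpax + zannal + vorrax → sylsab (Recipe 8).
Using Recipe 3, sylsab and renpax make corven.
corven + vorrax + zannal → mortor (Recipe 5).
sylsab + corven + mortor → eskeld (Recipe 12).
eskeld → gorfen (Recipe 7).
gorfen → elddor (Recipe 9).
irdkel would need marmir (Recipe 15), but marmir is never obtained. No rule produces gorqil, and it is not given. talren would need lamrun and mortor (Recipe 2), but lamrun is never obtained.

elddor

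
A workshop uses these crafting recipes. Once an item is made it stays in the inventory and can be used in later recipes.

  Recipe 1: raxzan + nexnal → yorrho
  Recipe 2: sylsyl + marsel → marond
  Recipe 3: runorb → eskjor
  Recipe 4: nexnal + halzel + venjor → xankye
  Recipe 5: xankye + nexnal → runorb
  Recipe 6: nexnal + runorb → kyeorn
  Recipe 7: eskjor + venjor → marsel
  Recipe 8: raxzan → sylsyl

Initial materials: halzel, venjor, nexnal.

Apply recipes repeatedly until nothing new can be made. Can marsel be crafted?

Yes

Using Recipe 4, nexnal, halzel, and venjor make xankye.
Using Recipe 5, xankye and nexnal make runorb.
Using Recipe 3, runorb makes eskjor.
Using Recipe 7, eskjor and venjor make marsel.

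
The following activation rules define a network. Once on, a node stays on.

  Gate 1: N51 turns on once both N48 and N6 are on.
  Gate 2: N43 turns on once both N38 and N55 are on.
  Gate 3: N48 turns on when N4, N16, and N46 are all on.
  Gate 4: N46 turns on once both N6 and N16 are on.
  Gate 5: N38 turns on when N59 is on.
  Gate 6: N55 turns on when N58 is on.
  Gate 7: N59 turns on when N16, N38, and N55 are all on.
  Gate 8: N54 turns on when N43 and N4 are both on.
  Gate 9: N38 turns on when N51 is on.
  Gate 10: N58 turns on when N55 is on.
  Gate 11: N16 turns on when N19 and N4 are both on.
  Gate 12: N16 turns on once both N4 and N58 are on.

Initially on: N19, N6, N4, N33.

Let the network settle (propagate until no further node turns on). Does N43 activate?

No

N43 would need N38 and N55 (Gate 2), but N55 never turns on.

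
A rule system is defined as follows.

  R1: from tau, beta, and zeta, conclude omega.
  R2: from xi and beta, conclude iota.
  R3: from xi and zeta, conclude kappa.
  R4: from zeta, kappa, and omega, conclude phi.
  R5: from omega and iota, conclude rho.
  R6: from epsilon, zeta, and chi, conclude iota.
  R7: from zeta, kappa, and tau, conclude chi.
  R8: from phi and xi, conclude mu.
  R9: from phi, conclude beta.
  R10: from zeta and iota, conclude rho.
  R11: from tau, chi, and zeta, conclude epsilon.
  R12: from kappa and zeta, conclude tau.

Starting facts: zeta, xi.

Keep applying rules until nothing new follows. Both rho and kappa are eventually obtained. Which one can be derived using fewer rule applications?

kappa

kappa: xi and zeta hold, so kappa follows (R3). [1 rule application]
rho: xi and zeta hold, so kappa follows (R3). kappa and zeta hold, so tau follows (R12). From zeta, kappa, and tau, R7 gives chi. From tau, chi, and zeta, R11 gives epsilon. From epsilon, zeta, and chi, R6 gives iota. From zeta and iota, R10 gives rho. [6 rule applications]
kappa needs fewer.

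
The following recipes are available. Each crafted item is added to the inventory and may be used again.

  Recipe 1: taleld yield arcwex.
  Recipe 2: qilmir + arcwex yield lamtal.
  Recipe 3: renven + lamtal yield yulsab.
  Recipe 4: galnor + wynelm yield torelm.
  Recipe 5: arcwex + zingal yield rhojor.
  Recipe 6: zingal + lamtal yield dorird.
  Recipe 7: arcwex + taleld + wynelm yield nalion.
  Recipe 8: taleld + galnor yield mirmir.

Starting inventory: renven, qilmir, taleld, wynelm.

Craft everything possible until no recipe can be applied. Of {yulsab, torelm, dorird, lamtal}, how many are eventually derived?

2

Using Recipe 1, taleld makes arcwex.
qilmir + arcwex → lamtal (Recipe 2).
Using Recipe 3, renven and lamtal make yulsab.
yulsab: reached.
torelm would need galnor and wynelm (Recipe 4), but galnor is never obtained.
dorird would need zingal and lamtal (Recipe 6), but zingal is never obtained.
lamtal: reached.
Reached: yulsab and lamtal — 2 of the 4.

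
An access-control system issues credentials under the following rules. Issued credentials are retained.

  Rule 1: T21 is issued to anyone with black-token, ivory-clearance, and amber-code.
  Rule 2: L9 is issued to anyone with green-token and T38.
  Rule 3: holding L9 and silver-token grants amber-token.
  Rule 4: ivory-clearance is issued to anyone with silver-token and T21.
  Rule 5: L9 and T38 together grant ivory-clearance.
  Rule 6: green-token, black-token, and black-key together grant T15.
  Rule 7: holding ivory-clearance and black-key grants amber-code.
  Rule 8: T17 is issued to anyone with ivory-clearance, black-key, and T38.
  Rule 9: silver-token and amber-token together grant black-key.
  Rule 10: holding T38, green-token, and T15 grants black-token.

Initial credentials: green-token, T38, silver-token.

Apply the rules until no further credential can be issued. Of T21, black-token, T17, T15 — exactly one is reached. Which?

Holding green-token and T38 grants L9 (Rule 2).
Holding L9 and T38 grants ivory-clearance (Rule 5).
Holding L9 and silver-token grants amber-token (Rule 3).
Holding silver-token and amber-token grants black-key (Rule 9).
Holding ivory-clearance, black-key, and T38 grants T17 (Rule 8).
T21 would need black-token, ivory-clearance, and amber-code (Rule 1), but black-token is never granted. T15 would need green-token, black-token, and black-key (Rule 6), but black-token is never granted. black-token would need T38, green-token, and T15 (Rule 10), but T15 is never granted.

T17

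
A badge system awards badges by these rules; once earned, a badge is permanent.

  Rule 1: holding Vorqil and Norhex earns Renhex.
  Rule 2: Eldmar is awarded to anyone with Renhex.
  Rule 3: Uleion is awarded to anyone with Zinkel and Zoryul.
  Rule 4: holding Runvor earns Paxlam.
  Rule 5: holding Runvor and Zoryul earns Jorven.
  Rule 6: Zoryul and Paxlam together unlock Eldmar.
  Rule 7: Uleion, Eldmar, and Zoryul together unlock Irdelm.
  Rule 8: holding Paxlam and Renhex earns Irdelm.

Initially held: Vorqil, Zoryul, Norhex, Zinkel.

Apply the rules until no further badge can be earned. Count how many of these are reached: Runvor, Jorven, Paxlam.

No rule produces Runvor, and it is not given.
Jorven would need Runvor and Zoryul (Rule 5), but Runvor is never earned.
Paxlam would need Runvor (Rule 4), but Runvor is never earned.
None of the 3 are reached.

0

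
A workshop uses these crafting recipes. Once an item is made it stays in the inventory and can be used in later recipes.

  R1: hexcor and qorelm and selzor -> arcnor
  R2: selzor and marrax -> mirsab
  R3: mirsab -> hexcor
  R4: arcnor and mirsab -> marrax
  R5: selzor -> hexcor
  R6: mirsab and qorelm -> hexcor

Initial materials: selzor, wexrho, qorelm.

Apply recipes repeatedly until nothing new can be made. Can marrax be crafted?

No

marrax would need arcnor and mirsab (R4), but mirsab is never obtained.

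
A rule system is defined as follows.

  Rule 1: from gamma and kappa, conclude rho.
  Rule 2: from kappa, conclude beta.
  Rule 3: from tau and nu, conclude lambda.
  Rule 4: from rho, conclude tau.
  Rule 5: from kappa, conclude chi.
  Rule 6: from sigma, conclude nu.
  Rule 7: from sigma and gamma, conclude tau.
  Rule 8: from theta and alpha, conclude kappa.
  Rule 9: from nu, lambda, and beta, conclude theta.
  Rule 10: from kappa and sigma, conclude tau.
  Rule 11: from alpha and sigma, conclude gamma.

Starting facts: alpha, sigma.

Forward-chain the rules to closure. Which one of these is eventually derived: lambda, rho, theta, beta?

alpha and sigma hold, so gamma follows (Rule 11).
sigma holds, so nu follows (Rule 6).
From sigma and gamma, Rule 7 gives tau.
tau and nu hold, so lambda follows (Rule 3).
beta would need kappa (Rule 2), but kappa is never established. rho would need gamma and kappa (Rule 1), but kappa is never established. theta would need nu, lambda, and beta (Rule 9), but beta is never established.

lambda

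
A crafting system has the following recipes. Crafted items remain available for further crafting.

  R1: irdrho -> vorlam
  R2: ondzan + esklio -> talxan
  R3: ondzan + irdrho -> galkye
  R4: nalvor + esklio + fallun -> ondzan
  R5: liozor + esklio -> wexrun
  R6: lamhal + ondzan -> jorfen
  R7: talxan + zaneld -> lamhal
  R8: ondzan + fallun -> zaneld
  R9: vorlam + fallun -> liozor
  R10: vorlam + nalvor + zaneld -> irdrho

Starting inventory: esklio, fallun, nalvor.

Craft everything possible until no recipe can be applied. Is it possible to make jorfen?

Yes

Using R4, nalvor, esklio, and fallun make ondzan.
Using R2, ondzan and esklio make talxan.
Using R8, ondzan and fallun make zaneld.
talxan + zaneld -> lamhal (R7).
lamhal + ondzan -> jorfen (R6).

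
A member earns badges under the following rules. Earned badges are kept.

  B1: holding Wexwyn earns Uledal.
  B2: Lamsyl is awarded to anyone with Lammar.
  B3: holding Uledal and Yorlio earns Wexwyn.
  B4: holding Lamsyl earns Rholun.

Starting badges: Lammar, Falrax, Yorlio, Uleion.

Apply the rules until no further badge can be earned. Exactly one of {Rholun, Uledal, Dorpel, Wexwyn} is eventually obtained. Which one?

With Lammar, Lamsyl is earned (B2).
With Lamsyl, Rholun is earned (B4).
Uledal would need Wexwyn (B1), but Wexwyn is never earned. No rule produces Dorpel, and it is not given. Wexwyn would need Uledal and Yorlio (B3), but Uledal is never earned.

Rholun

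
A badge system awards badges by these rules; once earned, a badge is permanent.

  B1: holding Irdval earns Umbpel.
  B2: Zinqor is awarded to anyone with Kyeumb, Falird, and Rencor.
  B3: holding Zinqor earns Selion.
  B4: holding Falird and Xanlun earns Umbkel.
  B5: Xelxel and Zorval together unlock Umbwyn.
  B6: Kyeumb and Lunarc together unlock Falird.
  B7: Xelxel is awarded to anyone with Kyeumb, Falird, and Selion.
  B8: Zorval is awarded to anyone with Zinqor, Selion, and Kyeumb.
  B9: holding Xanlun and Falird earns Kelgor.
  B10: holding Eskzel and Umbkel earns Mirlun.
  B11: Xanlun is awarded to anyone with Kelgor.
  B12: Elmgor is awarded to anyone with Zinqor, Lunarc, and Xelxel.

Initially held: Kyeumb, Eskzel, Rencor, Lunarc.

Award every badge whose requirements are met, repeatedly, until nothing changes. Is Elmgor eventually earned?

Yes

With Kyeumb and Lunarc, Falird is earned (B6).
With Kyeumb, Falird, and Rencor, Zinqor is earned (B2).
With Zinqor, Selion is earned (B3).
With Kyeumb, Falird, and Selion, Xelxel is earned (B7).
With Zinqor, Lunarc, and Xelxel, Elmgor is earned (B12).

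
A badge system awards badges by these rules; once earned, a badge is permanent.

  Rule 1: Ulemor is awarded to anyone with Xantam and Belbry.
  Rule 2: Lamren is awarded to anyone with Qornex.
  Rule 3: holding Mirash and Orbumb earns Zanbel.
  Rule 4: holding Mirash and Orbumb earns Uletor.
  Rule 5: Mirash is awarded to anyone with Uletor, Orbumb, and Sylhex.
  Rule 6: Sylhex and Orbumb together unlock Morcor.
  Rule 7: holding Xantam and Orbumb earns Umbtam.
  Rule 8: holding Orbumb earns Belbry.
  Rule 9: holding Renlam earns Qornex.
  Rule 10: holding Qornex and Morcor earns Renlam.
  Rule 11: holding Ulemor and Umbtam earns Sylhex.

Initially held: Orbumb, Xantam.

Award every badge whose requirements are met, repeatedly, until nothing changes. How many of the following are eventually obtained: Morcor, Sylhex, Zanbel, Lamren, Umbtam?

With Xantam and Orbumb, Umbtam is earned (Rule 7).
With Orbumb, Belbry is earned (Rule 8).
With Xantam and Belbry, Ulemor is earned (Rule 1).
With Ulemor and Umbtam, Sylhex is earned (Rule 11).
With Sylhex and Orbumb, Morcor is earned (Rule 6).
Morcor: reached.
Sylhex: reached.
Zanbel would need Mirash and Orbumb (Rule 3), but Mirash is never earned.
Lamren would need Qornex (Rule 2), but Qornex is never earned.
Umbtam: reached.
Reached: Morcor, Sylhex, and Umbtam — 3 of the 5.

3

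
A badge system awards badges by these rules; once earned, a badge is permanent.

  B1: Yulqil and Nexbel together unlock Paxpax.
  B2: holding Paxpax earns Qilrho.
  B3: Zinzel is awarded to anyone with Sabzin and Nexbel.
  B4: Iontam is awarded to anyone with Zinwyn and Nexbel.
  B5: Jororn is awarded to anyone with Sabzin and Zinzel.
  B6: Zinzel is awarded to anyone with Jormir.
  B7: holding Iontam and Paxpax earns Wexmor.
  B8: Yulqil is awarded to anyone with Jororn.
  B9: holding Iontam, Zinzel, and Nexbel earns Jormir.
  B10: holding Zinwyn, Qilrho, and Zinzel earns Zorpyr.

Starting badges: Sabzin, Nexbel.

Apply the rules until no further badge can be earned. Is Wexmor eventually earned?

Wexmor would need Iontam and Paxpax (B7), but Iontam is never earned.

No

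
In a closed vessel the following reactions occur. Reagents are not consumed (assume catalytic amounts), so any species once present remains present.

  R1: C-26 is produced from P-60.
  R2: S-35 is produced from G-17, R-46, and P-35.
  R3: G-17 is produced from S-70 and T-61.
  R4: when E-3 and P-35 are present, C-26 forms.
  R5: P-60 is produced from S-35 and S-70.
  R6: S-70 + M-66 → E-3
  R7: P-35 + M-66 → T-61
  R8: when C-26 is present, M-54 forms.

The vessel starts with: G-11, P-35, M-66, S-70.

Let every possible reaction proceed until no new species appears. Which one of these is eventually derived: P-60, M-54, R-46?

M-54

S-70 and M-66 present → E-3 forms (R6).
E-3 and P-35 present → C-26 forms (R4).
C-26 present → M-54 forms (R8).
No rule produces R-46, and it is not given. P-60 would need S-35 and S-70 (R5), but S-35 never forms.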